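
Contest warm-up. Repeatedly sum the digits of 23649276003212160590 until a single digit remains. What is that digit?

5

2+3+6+4+9+2+7+6+0+0+3+2+1+2+1+6+0+5+9+0 = 68
6+8 = 14
1+4 = 5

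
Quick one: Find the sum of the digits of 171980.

26

1+7+1+9+8+0 = 26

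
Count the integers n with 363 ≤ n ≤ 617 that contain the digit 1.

The integers in [363, 617] that contain the digit 1: 371, 381, 391, 401, 410, 411, …, 616, 617.
50 qualify.

50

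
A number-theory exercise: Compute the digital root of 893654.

8

8+9+3+6+5+4 = 35
3+5 = 8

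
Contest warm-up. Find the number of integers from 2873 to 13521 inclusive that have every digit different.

4401

The integers in [2873, 13521] that have every digit different: 2873, 2874, 2875, 2876, 2879, 2890, …, 13509, 13520.
4401 qualify.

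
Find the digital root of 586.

1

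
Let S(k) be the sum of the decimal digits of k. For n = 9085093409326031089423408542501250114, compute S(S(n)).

First digit sum: 130.
1+3+0 = 4.

4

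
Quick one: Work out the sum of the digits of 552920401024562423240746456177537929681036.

168

5+5+2+9+2+0+4+0+1+0+2+4+5+6+2+4+2+3+2+4+0+7+4+6+4+5+6+1+7+7+5+3+7+9+2+9+6+8+1+0+3+6 = 168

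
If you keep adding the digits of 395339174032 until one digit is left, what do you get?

3+9+5+3+3+9+1+7+4+0+3+2 = 49
4+9 = 13
1+3 = 4

4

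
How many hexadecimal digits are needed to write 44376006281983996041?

44376006281983996041 in base 16 is 267D73E996C28B089, which has 17 digits.

17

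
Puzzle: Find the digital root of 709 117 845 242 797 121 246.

7+0+9+1+1+7+8+4+5+2+4+2+7+9+7+1+2+1+2+4+6 = 89
8+9 = 17
1+7 = 8

8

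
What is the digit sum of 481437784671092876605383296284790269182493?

208

4+8+1+4+3+7+7+8+4+6+7+1+0+9+2+8+7+6+6+0+5+3+8+3+2+9+6+2+8+4+7+9+0+2+6+9+1+8+2+4+9+3 = 208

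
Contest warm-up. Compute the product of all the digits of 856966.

77760

8×5×6×9×6×6 = 77760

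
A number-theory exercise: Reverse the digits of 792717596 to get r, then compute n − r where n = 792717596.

97000299

Reverse of 792717596 is 695717297.
792717596 − 695717297 = 97000299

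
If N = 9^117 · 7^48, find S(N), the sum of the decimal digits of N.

9^117 · 7^48 = 162584644256284966421504813582181503893535684506401903257707596859449806561535059949307064847699482566833995344738188168616878210904119033214499144729769
Sum of its 153 digits: 729.

729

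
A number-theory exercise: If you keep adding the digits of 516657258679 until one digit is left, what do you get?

4

5+1+6+6+5+7+2+5+8+6+7+9 = 67
6+7 = 13
1+3 = 4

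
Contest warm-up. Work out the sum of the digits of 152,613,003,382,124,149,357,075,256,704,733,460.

129

1+5+2+6+1+3+0+0+3+3+8+2+1+2+4+1+4+9+3+5+7+0+7+5+2+5+6+7+0+4+7+3+3+4+6+0 = 129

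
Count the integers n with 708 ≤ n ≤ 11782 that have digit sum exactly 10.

326

The integers in [708, 11782] that have digit sum exactly 10: 712, 721, 730, 802, 811, 820, …, 11701, 11710.
326 qualify.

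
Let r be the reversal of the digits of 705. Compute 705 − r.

198

Reverse of 705 is 507.
705 − 507 = 198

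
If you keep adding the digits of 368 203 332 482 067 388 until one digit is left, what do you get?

4

3+6+8+2+0+3+3+3+2+4+8+2+0+6+7+3+8+8 = 76
7+6 = 13
1+3 = 4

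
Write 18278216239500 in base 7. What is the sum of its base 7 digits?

54

18278216239500 in base 7 is 3564362144362320.
Digit sum: 3+5+6+4+3+6+2+1+4+4+3+6+2+3+2+0 = 54.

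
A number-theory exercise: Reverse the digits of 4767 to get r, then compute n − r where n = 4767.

-2907

Reverse of 4767 is 7674.
4767 − 7674 = -2907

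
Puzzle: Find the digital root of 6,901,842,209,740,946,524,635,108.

6

6+9+0+1+8+4+2+2+0+9+7+4+0+9+4+6+5+2+4+6+3+5+1+0+8 = 105
1+0+5 = 6
(Equivalently, 6,901,842,209,740,946,524,635,108 mod 9 = 6.)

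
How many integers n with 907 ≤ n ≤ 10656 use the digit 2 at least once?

3396

The integers in [907, 10656] that use the digit 2 at least once: 912, 920, 921, 922, 923, 924, …, 10642, 10652.
3396 qualify.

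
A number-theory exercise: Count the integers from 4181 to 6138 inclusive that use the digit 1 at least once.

The integers in [4181, 6138] that use the digit 1 at least once: 4181, 4182, 4183, 4184, 4185, 4186, …, 6137, 6138.
500 qualify.

500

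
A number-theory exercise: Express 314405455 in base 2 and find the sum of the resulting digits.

17

314405455 in base 2 is 10010101111010111001001001111.
Digit sum: 1+0+0+1+0+1+0+1+1+1+1+0+1+0+1+1+1+0+0+1+0+0+1+0+0+1+1+1+1 = 17.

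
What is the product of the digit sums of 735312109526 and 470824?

1100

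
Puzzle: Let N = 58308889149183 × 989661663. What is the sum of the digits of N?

58308889149183 × 989661663 = 57706072203063102871329
Sum of its 23 digits: 81.

81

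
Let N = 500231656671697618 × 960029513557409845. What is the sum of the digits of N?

115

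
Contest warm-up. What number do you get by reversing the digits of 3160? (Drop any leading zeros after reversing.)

613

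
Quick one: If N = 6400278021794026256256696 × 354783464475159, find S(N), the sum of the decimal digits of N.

6400278021794026256256696 × 354783464475159 = 2270712810176301834259330001971619414664
Sum of its 40 digits: 144.

144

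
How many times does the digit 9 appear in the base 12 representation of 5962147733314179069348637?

5962147733314179069348637 in base 12 is A9720549A9023A87129AB91.
The digit 9 appears 5 times.

5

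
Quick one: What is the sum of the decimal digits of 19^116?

730

19^116 = 21647996574289685086692139606814337872670938048246423714137638341596811832804732305889577051859944405866803626665074447934234936055113996999844585681
Sum of its 149 digits: 730.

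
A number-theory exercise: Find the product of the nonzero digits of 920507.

630

9×2×5×7 = 630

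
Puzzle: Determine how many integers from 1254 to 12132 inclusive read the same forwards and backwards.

109

The integers in [1254, 12132] that read the same forwards and backwards: 1331, 1441, 1551, 1661, 1771, 1881, …, 12021, 12121.
109 qualify.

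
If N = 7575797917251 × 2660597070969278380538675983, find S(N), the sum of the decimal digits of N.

7575797917251 × 2660597070969278380538675983 = 20156145748893170191091323723464535082733
Sum of its 41 digits: 162.

162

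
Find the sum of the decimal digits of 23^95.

23^95 = 2312833779424595518571890371063157173566902766648913627905937923013492798401100027166418903292964157477852965912389583783760471207
Sum of its 130 digits: 596.

596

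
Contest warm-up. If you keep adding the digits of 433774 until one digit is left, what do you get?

1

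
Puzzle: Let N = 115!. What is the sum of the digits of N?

115! = 292509369349301569068815180481773552003419272043053514672100535242441942363589054622883930786268803187059211939585703515345785120071002251720730101703194015956992000000000000000000000000000
Sum of its 189 digits: 648.

648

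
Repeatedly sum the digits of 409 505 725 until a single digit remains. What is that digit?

1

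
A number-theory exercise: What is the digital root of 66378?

6+6+3+7+8 = 30
3+0 = 3

3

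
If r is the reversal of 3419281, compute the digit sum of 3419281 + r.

29

Reversal of 3419281 is 1829143; 3419281 + 1829143 = 5248424.
Digit sum of 5248424: 5+2+4+8+4+2+4 = 29.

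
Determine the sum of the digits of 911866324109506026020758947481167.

9+1+1+8+6+6+3+2+4+1+0+9+5+0+6+0+2+6+0+2+0+7+5+8+9+4+7+4+8+1+1+6+7 = 138

138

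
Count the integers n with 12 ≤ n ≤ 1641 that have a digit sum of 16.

The integers in [12, 1641] that have a digit sum of 16: 79, 88, 97, 169, 178, 187, …, 1627, 1636.
112 qualify.

112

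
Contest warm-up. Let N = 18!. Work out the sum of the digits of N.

54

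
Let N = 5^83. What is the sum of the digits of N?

5^83 = 10339757656912845935892608650874535669572651386260986328125
Sum of its 59 digits: 290.

290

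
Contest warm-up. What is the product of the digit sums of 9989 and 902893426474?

2030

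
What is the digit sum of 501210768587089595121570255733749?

147

5+0+1+2+1+0+7+6+8+5+8+7+0+8+9+5+9+5+1+2+1+5+7+0+2+5+5+7+3+3+7+4+9 = 147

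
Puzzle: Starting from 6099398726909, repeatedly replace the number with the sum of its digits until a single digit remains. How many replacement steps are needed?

3

6099398726909 → 77 → 14 → 5 (3 steps)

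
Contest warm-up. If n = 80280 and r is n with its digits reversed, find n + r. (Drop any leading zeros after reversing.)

Reverse of 80280 is 8208.
80280 + 8208 = 88488

88488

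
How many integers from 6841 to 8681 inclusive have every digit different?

972

The integers in [6841, 8681] that have every digit different: 6841, 6842, 6843, 6845, 6847, 6849, …, 8675, 8679.
972 qualify.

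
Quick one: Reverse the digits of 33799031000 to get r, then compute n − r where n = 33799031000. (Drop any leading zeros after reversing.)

Reverse of 33799031000 is 13099733.
33799031000 − 13099733 = 33785931267

33785931267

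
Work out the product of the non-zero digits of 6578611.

10080

6×5×7×8×6×1×1 = 10080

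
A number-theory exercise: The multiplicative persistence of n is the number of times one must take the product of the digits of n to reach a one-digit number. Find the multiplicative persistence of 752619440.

752619440 → 0 (1 step)

1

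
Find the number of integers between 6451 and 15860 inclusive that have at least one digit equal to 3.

3245

The integers in [6451, 15860] that have at least one digit equal to 3: 6453, 6463, 6473, 6483, 6493, 6503, …, 15843, 15853.
3245 qualify.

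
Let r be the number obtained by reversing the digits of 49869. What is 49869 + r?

Reverse of 49869 is 96894.
49869 + 96894 = 146763

146763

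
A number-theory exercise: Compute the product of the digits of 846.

192

8×4×6 = 192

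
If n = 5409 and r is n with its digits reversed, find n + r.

14454

Reverse of 5409 is 9045.
5409 + 9045 = 14454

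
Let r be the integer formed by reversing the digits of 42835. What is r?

53824

Reversing 42835 gives 53824.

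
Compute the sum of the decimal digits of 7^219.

7^219 = 119253398129015615049229050248495123586807337634608518869906750642558265602538971768162259184851907536372844127015285090556925927615253990061103188138818174355040265448112405384170533143
Sum of its 186 digits: 793.

793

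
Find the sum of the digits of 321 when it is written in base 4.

321 in base 4 is 11001.
Digit sum: 1+1+0+0+1 = 3.

3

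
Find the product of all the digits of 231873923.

2×3×1×8×7×3×9×2×3 = 54432

54432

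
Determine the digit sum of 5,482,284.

33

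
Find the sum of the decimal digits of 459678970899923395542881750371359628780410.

4+5+9+6+7+8+9+7+0+8+9+9+9+2+3+3+9+5+5+4+2+8+8+1+7+5+0+3+7+1+3+5+9+6+2+8+7+8+0+4+1+0 = 216

216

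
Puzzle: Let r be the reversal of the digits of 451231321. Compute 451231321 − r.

328099167

Reverse of 451231321 is 123132154.
451231321 − 123132154 = 328099167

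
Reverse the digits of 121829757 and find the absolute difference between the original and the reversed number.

Reverse of 121829757 is 757928121.
|121829757 − 757928121| = 636098364

636098364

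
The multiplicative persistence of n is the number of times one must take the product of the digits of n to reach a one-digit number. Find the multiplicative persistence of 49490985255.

1

49490985255 → 0 (1 step)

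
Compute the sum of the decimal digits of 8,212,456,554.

42

8+2+1+2+4+5+6+5+5+4 = 42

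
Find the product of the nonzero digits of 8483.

8×4×8×3 = 768

768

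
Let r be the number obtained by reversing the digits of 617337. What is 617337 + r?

Reverse of 617337 is 733716.
617337 + 733716 = 1351053

1351053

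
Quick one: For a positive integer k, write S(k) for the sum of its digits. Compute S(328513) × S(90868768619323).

1672

S(328513) = 3+2+8+5+1+3 = 22.
S(90868768619323) = 9+0+8+6+8+7+6+8+6+1+9+3+2+3 = 76.
22 · 76 = 1672.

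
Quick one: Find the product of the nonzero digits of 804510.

160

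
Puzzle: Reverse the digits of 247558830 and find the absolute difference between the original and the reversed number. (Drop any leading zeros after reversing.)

208703088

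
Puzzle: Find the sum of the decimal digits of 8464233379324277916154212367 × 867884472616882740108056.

8464233379324277916154212367 × 867884472616882740108056 = 7345976722521066135994389982184630186004805151528552
Sum of its 52 digits: 230.

230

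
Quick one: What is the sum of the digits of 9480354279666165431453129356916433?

153

9+4+8+0+3+5+4+2+7+9+6+6+6+1+6+5+4+3+1+4+5+3+1+2+9+3+5+6+9+1+6+4+3+3 = 153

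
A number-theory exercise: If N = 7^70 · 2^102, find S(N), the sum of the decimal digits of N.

7^70 · 2^102 = 727649706862649711004987673815252465111575621105425640326115739222597536916656312597610496
Sum of its 90 digits: 394.

394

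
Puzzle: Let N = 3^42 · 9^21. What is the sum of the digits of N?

3^42 · 9^21 = 11972515182562019788602740026717047105681
Sum of its 41 digits: 162.

162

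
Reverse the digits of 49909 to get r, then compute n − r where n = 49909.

-41085

Reverse of 49909 is 90994.
49909 − 90994 = -41085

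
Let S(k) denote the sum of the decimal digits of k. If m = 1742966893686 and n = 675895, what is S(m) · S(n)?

3000

S(1742966893686) = 1+7+4+2+9+6+6+8+9+3+6+8+6 = 75.
S(675895) = 6+7+5+8+9+5 = 40.
75 · 40 = 3000.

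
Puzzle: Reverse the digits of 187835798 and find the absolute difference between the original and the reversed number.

709702983

Reverse of 187835798 is 897538781.
|187835798 − 897538781| = 709702983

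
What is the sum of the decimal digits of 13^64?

301

13^64 = 196053476430761073330659760423566015424403280004115787589590963842248961
Sum of its 72 digits: 301.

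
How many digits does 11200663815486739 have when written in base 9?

11200663815486739 in base 9 is 60354230073287027, which has 17 digits.

17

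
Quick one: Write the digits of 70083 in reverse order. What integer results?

38007

Reversing 70083 gives 38007.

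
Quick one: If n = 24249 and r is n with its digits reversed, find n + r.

Reverse of 24249 is 94242.
24249 + 94242 = 118491

118491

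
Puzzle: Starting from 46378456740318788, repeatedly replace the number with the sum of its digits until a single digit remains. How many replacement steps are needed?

46378456740318788 → 89 → 17 → 8 (3 steps)

3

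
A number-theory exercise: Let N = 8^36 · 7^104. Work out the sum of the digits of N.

544

8^36 · 7^104 = 2520203980628144344614827419538816130111190095990391234575239689793386794956619739726364560276131323734367975165610950656
Sum of its 121 digits: 544.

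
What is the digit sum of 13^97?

13^97 = 1128509381413733515480688613898436566335354787380492102782061492674628447809729431114376724142003723346459533
Sum of its 109 digits: 472.

472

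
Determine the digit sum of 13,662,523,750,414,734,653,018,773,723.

1+3+6+6+2+5+2+3+7+5+0+4+1+4+7+3+4+6+5+3+0+1+8+7+7+3+7+2+3 = 115

115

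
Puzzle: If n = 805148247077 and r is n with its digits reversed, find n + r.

1575891088585

Reverse of 805148247077 is 770742841508.
805148247077 + 770742841508 = 1575891088585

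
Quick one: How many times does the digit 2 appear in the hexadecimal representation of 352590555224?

352590555224 in base 16 is 521808E858.
The digit 2 appears 1 time.

1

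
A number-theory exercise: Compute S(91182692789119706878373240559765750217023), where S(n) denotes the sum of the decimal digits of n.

192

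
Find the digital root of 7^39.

1

The digital root of n equals n mod 9 (or 9 when 9 | n), so we need 7^39 mod 9.
7^39 ≡ 1 (mod 9), so the digital root is 1.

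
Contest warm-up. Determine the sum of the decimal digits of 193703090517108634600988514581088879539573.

1+9+3+7+0+3+0+9+0+5+1+7+1+0+8+6+3+4+6+0+0+9+8+8+5+1+4+5+8+1+0+8+8+8+7+9+5+3+9+5+7+3 = 194

194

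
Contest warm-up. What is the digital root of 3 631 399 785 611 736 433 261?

7

3+6+3+1+3+9+9+7+8+5+6+1+1+7+3+6+4+3+3+2+6+1 = 97
9+7 = 16
1+6 = 7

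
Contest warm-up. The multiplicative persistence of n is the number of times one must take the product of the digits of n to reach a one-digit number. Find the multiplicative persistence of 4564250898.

1

4564250898 → 0 (1 step)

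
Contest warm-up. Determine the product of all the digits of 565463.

10800

5×6×5×4×6×3 = 10800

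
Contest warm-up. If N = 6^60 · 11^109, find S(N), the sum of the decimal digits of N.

738

6^60 · 11^109 = 15880994862877141654579190740260121794641326374180577419868818281554948975986225411329551304279088008423223875133639911611126515323847943950993463447411664879616
Sum of its 161 digits: 738.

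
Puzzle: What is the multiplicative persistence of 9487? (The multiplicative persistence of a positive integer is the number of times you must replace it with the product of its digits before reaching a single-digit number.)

2

9487 → 2016 → 0 (2 steps)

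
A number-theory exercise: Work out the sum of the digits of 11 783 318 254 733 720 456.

80

1+1+7+8+3+3+1+8+2+5+4+7+3+3+7+2+0+4+5+6 = 80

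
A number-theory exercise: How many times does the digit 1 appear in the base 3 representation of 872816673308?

872816673308 in base 3 is 10002102220002120000020212.
The digit 1 appears 4 times.

4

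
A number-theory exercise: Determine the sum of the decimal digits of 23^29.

173

23^29 = 3091058643093537522799545838540043339063
Sum of its 40 digits: 173.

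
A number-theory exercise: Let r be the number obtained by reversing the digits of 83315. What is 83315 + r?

134653

Reverse of 83315 is 51338.
83315 + 51338 = 134653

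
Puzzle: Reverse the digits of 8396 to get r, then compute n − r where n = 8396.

1458

Reverse of 8396 is 6938.
8396 − 6938 = 1458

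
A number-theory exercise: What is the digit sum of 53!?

279

53! = 4274883284060025564298013753389399649690343788366813724672000000000000
Sum of its 70 digits: 279.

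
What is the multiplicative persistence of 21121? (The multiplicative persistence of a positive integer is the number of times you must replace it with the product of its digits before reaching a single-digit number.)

1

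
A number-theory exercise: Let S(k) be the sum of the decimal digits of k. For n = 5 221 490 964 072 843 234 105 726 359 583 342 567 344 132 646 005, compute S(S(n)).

First digit sum: 194.
1+9+4 = 14.

14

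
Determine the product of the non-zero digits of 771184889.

903168

7×7×1×1×8×4×8×8×9 = 903168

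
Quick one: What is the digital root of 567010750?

4

5+6+7+0+1+0+7+5+0 = 31
3+1 = 4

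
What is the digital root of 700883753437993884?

7+0+0+8+8+3+7+5+3+4+3+7+9+9+3+8+8+4 = 96
9+6 = 15
1+5 = 6
(Equivalently, 700883753437993884 mod 9 = 6.)

6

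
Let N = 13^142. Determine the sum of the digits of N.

679

13^142 = 151340800772434622418732737506212126025528837397358631873792344023417588179716812825851703790257090788424171526655233116792521662308920057487513515921982660569
Sum of its 159 digits: 679.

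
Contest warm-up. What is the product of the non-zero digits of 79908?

4536

7×9×9×8 = 4536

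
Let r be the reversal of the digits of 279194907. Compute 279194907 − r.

-430297065

Reverse of 279194907 is 709491972.
279194907 − 709491972 = -430297065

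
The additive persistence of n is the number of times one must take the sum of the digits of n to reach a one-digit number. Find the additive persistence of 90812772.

2

90812772 → 36 → 9 (2 steps)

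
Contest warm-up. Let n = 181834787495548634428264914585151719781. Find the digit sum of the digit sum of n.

13

First digit sum: 193.
1+9+3 = 13.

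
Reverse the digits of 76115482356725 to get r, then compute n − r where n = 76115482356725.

23350153905558

Reverse of 76115482356725 is 52765328451167.
76115482356725 − 52765328451167 = 23350153905558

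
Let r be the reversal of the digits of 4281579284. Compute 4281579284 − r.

Reverse of 4281579284 is 4829751824.
4281579284 − 4829751824 = -548172540

-548172540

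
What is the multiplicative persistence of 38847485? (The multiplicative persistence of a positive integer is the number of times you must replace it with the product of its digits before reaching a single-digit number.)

2

38847485 → 860160 → 0 (2 steps)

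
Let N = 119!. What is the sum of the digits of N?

119! = 55745857612076058813234317117419771556272886109483581752463927935846946310374691578057284710599874844234646982443450754604453404911734348832487342619913750049708004343808000000000000000000000000000
Sum of its 197 digits: 774.

774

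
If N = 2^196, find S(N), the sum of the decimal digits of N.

241

2^196 = 100433627766186892221372630771322662657637687111424552206336
Sum of its 60 digits: 241.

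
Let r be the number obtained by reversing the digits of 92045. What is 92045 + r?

146074

Reverse of 92045 is 54029.
92045 + 54029 = 146074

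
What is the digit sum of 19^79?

19^79 = 105083486919184559783716879606324584796844551178384677533033827908602127625096227646841739567639241179
Sum of its 102 digits: 496.

496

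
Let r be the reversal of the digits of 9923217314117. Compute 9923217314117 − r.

2809080190818

Reverse of 9923217314117 is 7114137123299.
9923217314117 − 7114137123299 = 2809080190818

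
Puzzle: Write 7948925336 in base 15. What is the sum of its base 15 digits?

58

7948925336 in base 15 is 317CAC20B.
Digit sum: 3+1+7+12+10+12+2+0+11 = 58.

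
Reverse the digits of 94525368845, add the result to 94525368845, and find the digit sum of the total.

Reversal of 94525368845 is 54886352549; 94525368845 + 54886352549 = 149411721394.
Digit sum of 149411721394: 1+4+9+4+1+1+7+2+1+3+9+4 = 46.

46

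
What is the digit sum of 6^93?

6^93 = 2333814241469732031952625840042216151324387397379954245052697639351484416
Sum of its 73 digits: 306.

306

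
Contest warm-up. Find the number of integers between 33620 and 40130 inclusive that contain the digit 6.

2514

The integers in [33620, 40130] that contain the digit 6: 33620, 33621, 33622, 33623, 33624, 33625, …, 40116, 40126.
2514 qualify.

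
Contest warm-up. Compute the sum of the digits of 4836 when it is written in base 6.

4836 in base 6 is 34220.
Digit sum: 3+4+2+2+0 = 11.

11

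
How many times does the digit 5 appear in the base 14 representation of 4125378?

2

4125378 in base 14 is 7955BC.
The digit 5 appears 2 times.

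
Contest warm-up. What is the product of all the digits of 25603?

0

2×5×6×0×3 = 0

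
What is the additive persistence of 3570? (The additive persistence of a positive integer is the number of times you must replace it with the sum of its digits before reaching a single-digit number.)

3570 → 15 → 6 (2 steps)

2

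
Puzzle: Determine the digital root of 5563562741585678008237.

4

5+5+6+3+5+6+2+7+4+1+5+8+5+6+7+8+0+0+8+2+3+7 = 103
1+0+3 = 4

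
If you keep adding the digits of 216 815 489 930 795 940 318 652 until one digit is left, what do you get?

2+1+6+8+1+5+4+8+9+9+3+0+7+9+5+9+4+0+3+1+8+6+5+2 = 115
1+1+5 = 7
(Equivalently, 216 815 489 930 795 940 318 652 mod 9 = 7.)

7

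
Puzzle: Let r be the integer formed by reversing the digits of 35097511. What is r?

11579053

Reversing 35097511 gives 11579053.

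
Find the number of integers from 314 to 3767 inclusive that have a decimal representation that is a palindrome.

The integers in [314, 3767] that have a decimal representation that is a palindrome: 323, 333, 343, 353, 363, 373, …, 3553, 3663.
95 qualify.

95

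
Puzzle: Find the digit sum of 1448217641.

1+4+4+8+2+1+7+6+4+1 = 38

38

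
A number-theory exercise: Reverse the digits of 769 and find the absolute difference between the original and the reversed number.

Reverse of 769 is 967.
|769 − 967| = 198

198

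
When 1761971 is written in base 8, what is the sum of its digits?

29

1761971 in base 8 is 6561263.
Digit sum: 6+5+6+1+2+6+3 = 29.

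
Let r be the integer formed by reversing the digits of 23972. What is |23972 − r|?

3960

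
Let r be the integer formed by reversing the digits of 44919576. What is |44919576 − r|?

Reverse of 44919576 is 67591944.
|44919576 − 67591944| = 22672368

22672368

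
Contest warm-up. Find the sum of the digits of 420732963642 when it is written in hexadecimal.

72

420732963642 in base 16 is 61F5A38B3A.
Digit sum: 6+1+15+5+10+3+8+11+3+10 = 72.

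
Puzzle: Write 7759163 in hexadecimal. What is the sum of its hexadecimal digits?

7759163 in base 16 is 76653B.
Digit sum: 7+6+6+5+3+11 = 38.

38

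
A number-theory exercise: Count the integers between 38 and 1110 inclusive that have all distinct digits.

The integers in [38, 1110] that have all distinct digits: 38, 39, 40, 41, 42, 43, …, 1097, 1098.
760 qualify.

760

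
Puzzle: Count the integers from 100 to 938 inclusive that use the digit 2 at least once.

The integers in [100, 938] that use the digit 2 at least once: 102, 112, 120, 121, 122, 123, …, 929, 932.
246 qualify.

246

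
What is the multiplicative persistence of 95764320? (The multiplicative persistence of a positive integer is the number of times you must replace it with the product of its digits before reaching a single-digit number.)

95764320 → 0 (1 step)

1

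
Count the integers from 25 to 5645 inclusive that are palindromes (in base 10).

143

The integers in [25, 5645] that are palindromes (in base 10): 33, 44, 55, 66, 77, 88, …, 5445, 5555.
143 qualify.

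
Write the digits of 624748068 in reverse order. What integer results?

860847426

Reversing 624748068 gives 860847426.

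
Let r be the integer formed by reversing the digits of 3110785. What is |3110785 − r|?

2759328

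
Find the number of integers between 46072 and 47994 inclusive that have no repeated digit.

The integers in [46072, 47994] that have no repeated digit: 46072, 46073, 46075, 46078, 46079, 46081, …, 47985, 47986.
647 qualify.

647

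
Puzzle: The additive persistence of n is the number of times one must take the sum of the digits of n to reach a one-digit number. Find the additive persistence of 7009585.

2

7009585 → 34 → 7 (2 steps)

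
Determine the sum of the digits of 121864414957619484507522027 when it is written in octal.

121864414957619484507522027 in base 8 is 62315626260327510103462041753.
Digit sum: 6+2+3+1+5+6+2+6+2+6+0+3+2+7+5+1+0+1+0+3+4+6+2+0+4+1+7+5+3 = 93.

93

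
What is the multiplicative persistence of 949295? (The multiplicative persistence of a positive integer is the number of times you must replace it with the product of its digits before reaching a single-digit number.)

2

949295 → 29160 → 0 (2 steps)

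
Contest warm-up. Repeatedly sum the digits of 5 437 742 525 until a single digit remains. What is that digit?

5+4+3+7+7+4+2+5+2+5 = 44
4+4 = 8

8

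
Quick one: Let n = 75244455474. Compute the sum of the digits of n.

51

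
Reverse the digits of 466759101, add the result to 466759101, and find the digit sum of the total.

51

Reversal of 466759101 is 101957664; 466759101 + 101957664 = 568716765.
Digit sum of 568716765: 5+6+8+7+1+6+7+6+5 = 51.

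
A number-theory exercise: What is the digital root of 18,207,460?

1

1+8+2+0+7+4+6+0 = 28
2+8 = 10
1+0 = 1
(Equivalently, 18,207,460 mod 9 = 1.)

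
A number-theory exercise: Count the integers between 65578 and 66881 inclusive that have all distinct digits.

126

The integers in [65578, 66881] that have all distinct digits: 65701, 65702, 65703, 65704, 65708, 65709, …, 65984, 65987.
126 qualify.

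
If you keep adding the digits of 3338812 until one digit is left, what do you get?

3+3+3+8+8+1+2 = 28
2+8 = 10
1+0 = 1

1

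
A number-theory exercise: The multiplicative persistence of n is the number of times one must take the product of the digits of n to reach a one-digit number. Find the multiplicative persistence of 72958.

2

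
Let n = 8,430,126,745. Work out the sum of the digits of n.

40

8+4+3+0+1+2+6+7+4+5 = 40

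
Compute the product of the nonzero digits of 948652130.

51840

9×4×8×6×5×2×1×3 = 51840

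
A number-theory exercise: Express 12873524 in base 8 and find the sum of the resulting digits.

34

12873524 in base 8 is 61067464.
Digit sum: 6+1+0+6+7+4+6+4 = 34.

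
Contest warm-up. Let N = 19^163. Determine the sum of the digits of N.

937

19^163 = 27342420327764901178697283841488763188171168109621119985720672627868199006014599796641812950085375371303158884802264154863116023188051629976933563343937231309697902449333221133342085821197793178959793663210059
Sum of its 209 digits: 937.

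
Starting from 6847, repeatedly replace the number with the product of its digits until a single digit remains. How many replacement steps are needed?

6847 → 1344 → 48 → 32 → 6 (4 steps)

4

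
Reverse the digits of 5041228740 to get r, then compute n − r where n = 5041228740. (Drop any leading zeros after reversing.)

Reverse of 5041228740 is 478221405.
5041228740 − 478221405 = 4563007335

4563007335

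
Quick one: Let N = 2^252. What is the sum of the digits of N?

2^252 = 7237005577332262213973186563042994240829374041602535252466099000494570602496
Sum of its 76 digits: 307.

307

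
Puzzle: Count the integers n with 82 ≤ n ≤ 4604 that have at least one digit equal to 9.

1190

The integers in [82, 4604] that have at least one digit equal to 9: 89, 90, 91, 92, 93, 94, …, 4598, 4599.
1190 qualify.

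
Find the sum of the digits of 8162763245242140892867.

97

8+1+6+2+7+6+3+2+4+5+2+4+2+1+4+0+8+9+2+8+6+7 = 97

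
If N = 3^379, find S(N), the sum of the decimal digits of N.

846

3^379 = 6744589758816132177641561380834646393584875358896360180857195402033891106610172669575706155000580256998703596722646528006242677259989321862877165454212746914255442596431063666487867
Sum of its 181 digits: 846.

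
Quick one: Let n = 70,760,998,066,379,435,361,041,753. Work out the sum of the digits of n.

119

7+0+7+6+0+9+9+8+0+6+6+3+7+9+4+3+5+3+6+1+0+4+1+7+5+3 = 119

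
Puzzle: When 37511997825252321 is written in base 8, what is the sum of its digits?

56

37511997825252321 in base 8 is 2052117323114075741.
Digit sum: 2+0+5+2+1+1+7+3+2+3+1+1+4+0+7+5+7+4+1 = 56.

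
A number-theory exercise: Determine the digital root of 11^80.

The digital root of n equals n mod 9 (or 9 when 9 | n), so we need 11^80 mod 9.
11^80 ≡ 4 (mod 9), so the digital root is 4.

4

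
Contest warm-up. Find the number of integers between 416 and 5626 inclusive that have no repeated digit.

2734

The integers in [416, 5626] that have no repeated digit: 416, 417, 418, 419, 420, 421, …, 5623, 5624.
2734 qualify.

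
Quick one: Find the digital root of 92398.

4

9+2+3+9+8 = 31
3+1 = 4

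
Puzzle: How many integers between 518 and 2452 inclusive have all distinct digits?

1041

The integers in [518, 2452] that have all distinct digits: 518, 519, 520, 521, 523, 524, …, 2450, 2451.
1041 qualify.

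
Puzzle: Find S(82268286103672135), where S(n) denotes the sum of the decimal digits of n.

8+2+2+6+8+2+8+6+1+0+3+6+7+2+1+3+5 = 70

70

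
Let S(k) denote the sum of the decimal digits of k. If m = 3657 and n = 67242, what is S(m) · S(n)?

441

S(3657) = 3+6+5+7 = 21.
S(67242) = 6+7+2+4+2 = 21.
21 · 21 = 441.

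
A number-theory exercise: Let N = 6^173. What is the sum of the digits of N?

6^173 = 417029057339102790023624624168866746803805625985341227008243585672571076711401801072170474871500515735542719580204155593190106848034816
Sum of its 135 digits: 540.

540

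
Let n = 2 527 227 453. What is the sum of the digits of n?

2+5+2+7+2+2+7+4+5+3 = 39

39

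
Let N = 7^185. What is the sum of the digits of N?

724

7^185 = 2203623537979176959980811854407278640086624898232265616111918310702098751983159009273672934137079438816766120480469979848970923432032570721506378291971972807
Sum of its 157 digits: 724.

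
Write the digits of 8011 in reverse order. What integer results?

Reversing 8011 gives 1108.

1108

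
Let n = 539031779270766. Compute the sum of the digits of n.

5+3+9+0+3+1+7+7+9+2+7+0+7+6+6 = 72

72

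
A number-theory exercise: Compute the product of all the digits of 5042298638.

5×0×4×2×2×9×8×6×3×8 = 0

0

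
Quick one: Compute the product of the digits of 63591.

6×3×5×9×1 = 810

810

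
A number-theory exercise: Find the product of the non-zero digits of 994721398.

979776

9×9×4×7×2×1×3×9×8 = 979776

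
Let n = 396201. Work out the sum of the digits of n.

21

3+9+6+2+0+1 = 21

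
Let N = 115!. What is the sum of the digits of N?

648

115! = 292509369349301569068815180481773552003419272043053514672100535242441942363589054622883930786268803187059211939585703515345785120071002251720730101703194015956992000000000000000000000000000
Sum of its 189 digits: 648.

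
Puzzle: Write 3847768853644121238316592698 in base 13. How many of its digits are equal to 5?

5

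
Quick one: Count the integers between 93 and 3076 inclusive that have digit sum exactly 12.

207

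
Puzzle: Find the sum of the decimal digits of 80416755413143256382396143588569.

145

8+0+4+1+6+7+5+5+4+1+3+1+4+3+2+5+6+3+8+2+3+9+6+1+4+3+5+8+8+5+6+9 = 145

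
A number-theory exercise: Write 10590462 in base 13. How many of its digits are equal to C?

10590462 in base 13 is 226A55C.
The digit C appears 1 time.

1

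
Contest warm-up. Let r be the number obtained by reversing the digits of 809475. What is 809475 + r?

1384383

Reverse of 809475 is 574908.
809475 + 574908 = 1384383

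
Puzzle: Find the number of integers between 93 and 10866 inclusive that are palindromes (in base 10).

190

The integers in [93, 10866] that are palindromes (in base 10): 99, 101, 111, 121, 131, 141, …, 10701, 10801.
190 qualify.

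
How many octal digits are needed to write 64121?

64121 in base 8 is 175171, which has 6 digits.

6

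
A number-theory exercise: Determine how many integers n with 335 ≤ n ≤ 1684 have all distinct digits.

The integers in [335, 1684] that have all distinct digits: 340, 341, 342, 345, 346, 347, …, 1683, 1684.
806 qualify.

806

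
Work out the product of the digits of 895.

8×9×5 = 360

360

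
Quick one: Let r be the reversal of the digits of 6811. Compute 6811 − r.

5625

Reverse of 6811 is 1186.
6811 − 1186 = 5625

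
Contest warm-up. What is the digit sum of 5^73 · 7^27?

329

5^73 · 7^27 = 69575669954783753340184900153839002434619231962642516009509563446044921875
Sum of its 74 digits: 329.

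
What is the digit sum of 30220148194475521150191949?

3+0+2+2+0+1+4+8+1+9+4+4+7+5+5+2+1+1+5+0+1+9+1+9+4+9 = 97

97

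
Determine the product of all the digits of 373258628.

483840

3×7×3×2×5×8×6×2×8 = 483840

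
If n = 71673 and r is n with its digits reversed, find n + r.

Reverse of 71673 is 37617.
71673 + 37617 = 109290

109290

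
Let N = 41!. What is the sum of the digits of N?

144

41! = 33452526613163807108170062053440751665152000000000
Sum of its 50 digits: 144.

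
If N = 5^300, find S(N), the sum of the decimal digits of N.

5^300 = 490909346529772655309577195498627564297521551249944956511154911718710525472171585646009788403733195227718357156513187851316791861042471890280751482410896345225310546445986192853894181098439730703830718994140625
Sum of its 210 digits: 955.

955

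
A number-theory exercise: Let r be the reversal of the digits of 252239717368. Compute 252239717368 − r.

Reverse of 252239717368 is 863717932252.
252239717368 − 863717932252 = -611478214884

-611478214884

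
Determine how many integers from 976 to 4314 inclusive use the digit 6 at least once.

874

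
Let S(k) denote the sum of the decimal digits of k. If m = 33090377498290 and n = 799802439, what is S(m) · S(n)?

3264

S(33090377498290) = 3+3+0+9+0+3+7+7+4+9+8+2+9+0 = 64.
S(799802439) = 7+9+9+8+0+2+4+3+9 = 51.
64 · 51 = 3264.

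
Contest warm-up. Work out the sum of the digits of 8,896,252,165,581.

8+8+9+6+2+5+2+1+6+5+5+8+1 = 66

66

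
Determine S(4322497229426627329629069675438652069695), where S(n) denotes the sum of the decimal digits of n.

198

4+3+2+2+4+9+7+2+2+9+4+2+6+6+2+7+3+2+9+6+2+9+0+6+9+6+7+5+4+3+8+6+5+2+0+6+9+6+9+5 = 198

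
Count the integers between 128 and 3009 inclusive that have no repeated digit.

The integers in [128, 3009] that have no repeated digit: 128, 129, 130, 132, 134, 135, …, 2986, 2987.
1642 qualify.

1642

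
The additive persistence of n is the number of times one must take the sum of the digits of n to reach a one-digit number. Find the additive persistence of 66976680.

66976680 → 48 → 12 → 3 (3 steps)

3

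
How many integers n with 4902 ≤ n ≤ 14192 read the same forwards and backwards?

93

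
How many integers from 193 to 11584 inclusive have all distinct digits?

The integers in [193, 11584] that have all distinct digits: 193, 194, 195, 196, 197, 198, …, 10986, 10987.
5454 qualify.

5454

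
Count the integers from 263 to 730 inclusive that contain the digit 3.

165

The integers in [263, 730] that contain the digit 3: 263, 273, 283, 293, 300, 301, …, 723, 730.
165 qualify.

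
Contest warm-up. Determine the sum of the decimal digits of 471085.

25

4+7+1+0+8+5 = 25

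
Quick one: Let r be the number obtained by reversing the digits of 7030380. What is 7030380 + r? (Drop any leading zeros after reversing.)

Reverse of 7030380 is 830307.
7030380 + 830307 = 7860687

7860687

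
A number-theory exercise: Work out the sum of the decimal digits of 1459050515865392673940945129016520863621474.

1+4+5+9+0+5+0+5+1+5+8+6+5+3+9+2+6+7+3+9+4+0+9+4+5+1+2+9+0+1+6+5+2+0+8+6+3+6+2+1+4+7+4 = 182

182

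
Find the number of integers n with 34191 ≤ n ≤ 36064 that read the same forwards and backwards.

19

The integers in [34191, 36064] that read the same forwards and backwards: 34243, 34343, 34443, 34543, 34643, 34743, …, 35953, 36063.
19 qualify.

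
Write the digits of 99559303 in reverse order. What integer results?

30395599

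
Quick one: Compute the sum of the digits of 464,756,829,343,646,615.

89

4+6+4+7+5+6+8+2+9+3+4+3+6+4+6+6+1+5 = 89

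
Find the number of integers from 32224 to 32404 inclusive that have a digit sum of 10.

The integers in [32224, 32404] that have a digit sum of 10: 32230, 32302, 32311, 32320, 32401.
5 qualify.

5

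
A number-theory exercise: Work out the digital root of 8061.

8+0+6+1 = 15
1+5 = 6

6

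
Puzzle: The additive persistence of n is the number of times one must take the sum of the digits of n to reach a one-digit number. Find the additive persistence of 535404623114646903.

3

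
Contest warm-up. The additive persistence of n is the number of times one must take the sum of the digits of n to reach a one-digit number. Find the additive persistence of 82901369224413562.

3

82901369224413562 → 67 → 13 → 4 (3 steps)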